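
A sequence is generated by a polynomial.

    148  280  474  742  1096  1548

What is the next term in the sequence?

D1: 132, 194, 268, 354, 452
D2: 62, 74, 86, 98
D3: 12, 12, 12
The third differences are constant (12).
98 + 12 = 110;  452 + 110 = 562;  1548 + 562 = 2110

2110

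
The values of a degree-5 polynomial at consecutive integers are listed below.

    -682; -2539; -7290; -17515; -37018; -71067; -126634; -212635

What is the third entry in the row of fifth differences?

D1: -1857, -4751, -10225, -19503, -34049, -55567, -86001
D2: -2894, -5474, -9278, -14546, -21518, -30434
D3: -2580, -3804, -5268, -6972, -8916
D4: -1224, -1464, -1704, -1944
D5: -240, -240, -240

-240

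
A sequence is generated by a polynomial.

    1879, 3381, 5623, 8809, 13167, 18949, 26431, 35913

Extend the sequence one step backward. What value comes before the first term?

937

First differences: 1502  2242  3186  4358  5782  7482  9482
Second differences: 740  944  1172  1424  1700  2000
Third differences: 204  228  252  276  300
Fourth differences: 24  24  24  24
The fourth differences are constant at 24.
Work back: 204 − 24 = 180;  740 − 180 = 560;  1502 − 560 = 942;  1879 − 942 = 937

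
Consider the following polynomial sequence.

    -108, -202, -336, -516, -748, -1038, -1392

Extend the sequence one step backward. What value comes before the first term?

-48

-94, -134, -180, -232, -290, -354
-40, -46, -52, -58, -64
-6, -6, -6, -6
The third differences are constant at -6.
Work back: -40 + 6 = -34;  -94 + 34 = -60;  -108 + 60 = -48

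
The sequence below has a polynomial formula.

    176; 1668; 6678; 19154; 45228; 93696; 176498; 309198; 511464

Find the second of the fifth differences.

480

Δ: 1492, 5010, 12476, 26074, 48468, 82802, 132700, 202266
Δ²: 3518, 7466, 13598, 22394, 34334, 49898, 69566
Δ³: 3948, 6132, 8796, 11940, 15564, 19668
Δ⁴: 2184, 2664, 3144, 3624, 4104
Δ⁵: 480, 480, 480, 480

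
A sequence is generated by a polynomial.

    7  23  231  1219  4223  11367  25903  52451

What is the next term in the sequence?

97239

Δ: 16, 208, 988, 3004, 7144, 14536, 26548
Δ²: 192, 780, 2016, 4140, 7392, 12012
Δ³: 588, 1236, 2124, 3252, 4620
Δ⁴: 648, 888, 1128, 1368
Δ⁵: 240, 240, 240
Constant fifth difference = 240, so extend:
1368 + 240 = 1608;  4620 + 1608 = 6228;  12012 + 6228 = 18240;  26548 + 18240 = 44788;  52451 + 44788 = 97239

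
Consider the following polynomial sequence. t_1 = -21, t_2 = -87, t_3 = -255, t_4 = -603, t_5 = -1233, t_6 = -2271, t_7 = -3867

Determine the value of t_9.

-66, -168, -348, -630, -1038, -1596
-102, -180, -282, -408, -558
-78, -102, -126, -150
-24, -24, -24
Fourth differences constant at -24.
-150 − 24 = -174;  -558 − 174 = -732;  -1596 − 732 = -2328;  -3867 − 2328 = -6195
-174 − 24 = -198;  -732 − 198 = -930;  -2328 − 930 = -3258;  -6195 − 3258 = -9453

-9453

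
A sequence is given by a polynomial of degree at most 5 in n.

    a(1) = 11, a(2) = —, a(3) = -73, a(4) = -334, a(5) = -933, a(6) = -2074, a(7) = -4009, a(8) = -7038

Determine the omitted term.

6

Using the last 6 terms:
First differences: -261  -599  -1141  -1935  -3029
Second differences: -338  -542  -794  -1094
Third differences: -204  -252  -300
Fourth differences: -48  -48
Constant fourth difference = -48.
Extend backward: -204 + 48 = -156;  -338 + 156 = -182;  -261 + 182 = -79;  -73 + 79 = 6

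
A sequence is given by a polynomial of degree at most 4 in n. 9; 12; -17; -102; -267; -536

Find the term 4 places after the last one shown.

Δ: 3  -29  -85  -165  -269
Δ²: -32  -56  -80  -104
Δ³: -24  -24  -24
Constant third difference = -24, so extend:
-104 − 24 = -128;  -269 − 128 = -397;  -536 − 397 = -933
-128 − 24 = -152;  -397 − 152 = -549;  -933 − 549 = -1482
-152 − 24 = -176;  -549 − 176 = -725;  -1482 − 725 = -2207
-176 − 24 = -200;  -725 − 200 = -925;  -2207 − 925 = -3132

-3132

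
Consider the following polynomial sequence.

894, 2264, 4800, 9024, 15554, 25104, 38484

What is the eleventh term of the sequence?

149864

Δ: 1370  2536  4224  6530  9550  13380
Δ²: 1166  1688  2306  3020  3830
Δ³: 522  618  714  810
Δ⁴: 96  96  96
Fourth differences constant at 96.
810 + 96 = 906;  3830 + 906 = 4736;  13380 + 4736 = 18116;  38484 + 18116 = 56600
906 + 96 = 1002;  4736 + 1002 = 5738;  18116 + 5738 = 23854;  56600 + 23854 = 80454
1002 + 96 = 1098;  5738 + 1098 = 6836;  23854 + 6836 = 30690;  80454 + 30690 = 111144
1098 + 96 = 1194;  6836 + 1194 = 8030;  30690 + 8030 = 38720;  111144 + 38720 = 149864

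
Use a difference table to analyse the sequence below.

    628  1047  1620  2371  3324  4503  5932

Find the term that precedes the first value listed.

339

419, 573, 751, 953, 1179, 1429
154, 178, 202, 226, 250
24, 24, 24, 24
The third differences are constant at 24.
Work back: 154 − 24 = 130;  419 − 130 = 289;  628 − 289 = 339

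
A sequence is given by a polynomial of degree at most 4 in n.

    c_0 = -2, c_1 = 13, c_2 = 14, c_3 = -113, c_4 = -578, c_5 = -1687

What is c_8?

-13378

First differences: 15  1  -127  -465  -1109
Second differences: -14  -128  -338  -644
Third differences: -114  -210  -306
Fourth differences: -96  -96
Constant fourth difference = -96, so extend:
-306 − 96 = -402;  -644 − 402 = -1046;  -1109 − 1046 = -2155;  -1687 − 2155 = -3842
-402 − 96 = -498;  -1046 − 498 = -1544;  -2155 − 1544 = -3699;  -3842 − 3699 = -7541
-498 − 96 = -594;  -1544 − 594 = -2138;  -3699 − 2138 = -5837;  -7541 − 5837 = -13378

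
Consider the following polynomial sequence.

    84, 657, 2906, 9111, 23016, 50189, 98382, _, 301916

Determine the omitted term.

177891

Using the first 7 terms:
Δ: 573, 2249, 6205, 13905, 27173, 48193
Δ²: 1676, 3956, 7700, 13268, 21020
Δ³: 2280, 3744, 5568, 7752
Δ⁴: 1464, 1824, 2184
Δ⁵: 360, 360
Constant fifth difference = 360.
Extend forward: 2184 + 360 = 2544;  7752 + 2544 = 10296;  21020 + 10296 = 31316;  48193 + 31316 = 79509;  98382 + 79509 = 177891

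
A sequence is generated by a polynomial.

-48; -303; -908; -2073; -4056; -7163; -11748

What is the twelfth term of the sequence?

-72593

D1: -255, -605, -1165, -1983, -3107, -4585
D2: -350, -560, -818, -1124, -1478
D3: -210, -258, -306, -354
D4: -48, -48, -48
Constant fourth difference = -48, so extend:
-354 − 48 = -402;  -1478 − 402 = -1880;  -4585 − 1880 = -6465;  -11748 − 6465 = -18213
-402 − 48 = -450;  -1880 − 450 = -2330;  -6465 − 2330 = -8795;  -18213 − 8795 = -27008
-450 − 48 = -498;  -2330 − 498 = -2828;  -8795 − 2828 = -11623;  -27008 − 11623 = -38631
-498 − 48 = -546;  -2828 − 546 = -3374;  -11623 − 3374 = -14997;  -38631 − 14997 = -53628
-546 − 48 = -594;  -3374 − 594 = -3968;  -14997 − 3968 = -18965;  -53628 − 18965 = -72593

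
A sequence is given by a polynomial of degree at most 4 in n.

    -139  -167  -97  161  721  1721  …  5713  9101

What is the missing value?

3323

Using the first 6 terms:
-28, 70, 258, 560, 1000
98, 188, 302, 440
90, 114, 138
24, 24
Constant fourth difference = 24.
Extend forward: 138 + 24 = 162;  440 + 162 = 602;  1000 + 602 = 1602;  1721 + 1602 = 3323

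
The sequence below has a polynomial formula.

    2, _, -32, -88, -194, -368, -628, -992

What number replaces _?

-8

Using the last 6 terms:
First differences: -56  -106  -174  -260  -364
Second differences: -50  -68  -86  -104
Third differences: -18  -18  -18
Constant third difference = -18.
Extend backward: -50 + 18 = -32;  -56 + 32 = -24;  -32 + 24 = -8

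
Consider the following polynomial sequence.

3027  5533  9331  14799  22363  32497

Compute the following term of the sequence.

45723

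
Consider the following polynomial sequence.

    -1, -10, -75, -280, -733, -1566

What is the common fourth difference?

-24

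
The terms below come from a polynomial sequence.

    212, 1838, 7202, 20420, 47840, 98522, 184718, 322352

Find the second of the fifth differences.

480

First differences: 1626, 5364, 13218, 27420, 50682, 86196, 137634
Second differences: 3738, 7854, 14202, 23262, 35514, 51438
Third differences: 4116, 6348, 9060, 12252, 15924
Fourth differences: 2232, 2712, 3192, 3672
Fifth differences: 480, 480, 480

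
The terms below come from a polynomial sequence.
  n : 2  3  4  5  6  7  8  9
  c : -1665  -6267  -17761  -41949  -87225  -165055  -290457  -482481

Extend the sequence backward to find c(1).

-265

First differences: -4602, -11494, -24188, -45276, -77830, -125402, -192024
Second differences: -6892, -12694, -21088, -32554, -47572, -66622
Third differences: -5802, -8394, -11466, -15018, -19050
Fourth differences: -2592, -3072, -3552, -4032
Fifth differences: -480, -480, -480
The fifth differences are constant at -480.
Work back: -2592 + 480 = -2112;  -5802 + 2112 = -3690;  -6892 + 3690 = -3202;  -4602 + 3202 = -1400;  -1665 + 1400 = -265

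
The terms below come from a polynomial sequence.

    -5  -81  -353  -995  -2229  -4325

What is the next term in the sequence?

D1: -76, -272, -642, -1234, -2096
D2: -196, -370, -592, -862
D3: -174, -222, -270
D4: -48, -48
Constant fourth difference = -48, so extend:
-270 − 48 = -318;  -862 − 318 = -1180;  -2096 − 1180 = -3276;  -4325 − 3276 = -7601

-7601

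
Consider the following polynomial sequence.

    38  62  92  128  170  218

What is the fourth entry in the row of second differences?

D1: 24, 30, 36, 42, 48
D2: 6, 6, 6, 6

6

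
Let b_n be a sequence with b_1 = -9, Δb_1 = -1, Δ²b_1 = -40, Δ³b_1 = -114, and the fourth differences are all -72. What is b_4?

Build the table forward from the leading diagonal:
Fourth differences: -72  -72  -72  -72
Third differences: -114  -186  -258  -330
Second differences: -40  -154  -340  -598
First differences: -1  -41  -195  -535
b: -9  -10  -51  -246

-246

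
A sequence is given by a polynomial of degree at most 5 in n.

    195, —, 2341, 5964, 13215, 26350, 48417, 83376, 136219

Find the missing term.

762

Using the last 7 terms:
First differences: 3623, 7251, 13135, 22067, 34959, 52843
Second differences: 3628, 5884, 8932, 12892, 17884
Third differences: 2256, 3048, 3960, 4992
Fourth differences: 792, 912, 1032
Fifth differences: 120, 120
Constant fifth difference = 120.
Extend backward: 792 − 120 = 672;  2256 − 672 = 1584;  3628 − 1584 = 2044;  3623 − 2044 = 1579;  2341 − 1579 = 762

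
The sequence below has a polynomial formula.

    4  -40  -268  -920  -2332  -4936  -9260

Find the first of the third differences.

Δ: -44, -228, -652, -1412, -2604, -4324
Δ²: -184, -424, -760, -1192, -1720
Δ³: -240, -336, -432, -528
Δ⁴: -96, -96, -96

-240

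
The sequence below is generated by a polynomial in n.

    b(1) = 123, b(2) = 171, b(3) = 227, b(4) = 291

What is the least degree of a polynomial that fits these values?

48, 56, 64
8, 8
The second differences are constant, so the polynomial has degree 2.

2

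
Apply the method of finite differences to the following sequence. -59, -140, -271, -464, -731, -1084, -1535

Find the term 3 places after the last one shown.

-3596

First differences: -81  -131  -193  -267  -353  -451
Second differences: -50  -62  -74  -86  -98
Third differences: -12  -12  -12  -12
The third differences are constant (-12).
-98 − 12 = -110;  -451 − 110 = -561;  -1535 − 561 = -2096
-110 − 12 = -122;  -561 − 122 = -683;  -2096 − 683 = -2779
-122 − 12 = -134;  -683 − 134 = -817;  -2779 − 817 = -3596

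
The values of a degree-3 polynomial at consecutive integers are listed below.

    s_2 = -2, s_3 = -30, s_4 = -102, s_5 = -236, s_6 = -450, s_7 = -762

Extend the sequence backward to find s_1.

0

Δ: -28, -72, -134, -214, -312
Δ²: -44, -62, -80, -98
Δ³: -18, -18, -18
The third differences are constant at -18.
Work back: -44 + 18 = -26;  -28 + 26 = -2;  -2 + 2 = 0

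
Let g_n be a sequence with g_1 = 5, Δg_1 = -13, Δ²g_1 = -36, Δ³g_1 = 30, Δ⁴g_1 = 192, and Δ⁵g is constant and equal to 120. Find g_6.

960

Build the table forward from the leading diagonal:
Fifth differences: 120, 120, 120, 120, 120, 120
Fourth differences: 192, 312, 432, 552, 672, 792
Third differences: 30, 222, 534, 966, 1518, 2190
Second differences: -36, -6, 216, 750, 1716, 3234
First differences: -13, -49, -55, 161, 911, 2627
g: 5, -8, -57, -112, 49, 960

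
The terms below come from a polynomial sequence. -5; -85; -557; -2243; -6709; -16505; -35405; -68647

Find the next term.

D1: -80  -472  -1686  -4466  -9796  -18900  -33242
D2: -392  -1214  -2780  -5330  -9104  -14342
D3: -822  -1566  -2550  -3774  -5238
D4: -744  -984  -1224  -1464
D5: -240  -240  -240
Fifth differences constant at -240.
-1464 − 240 = -1704;  -5238 − 1704 = -6942;  -14342 − 6942 = -21284;  -33242 − 21284 = -54526;  -68647 − 54526 = -123173

-123173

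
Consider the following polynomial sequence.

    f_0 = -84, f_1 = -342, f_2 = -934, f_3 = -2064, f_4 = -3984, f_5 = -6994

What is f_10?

D1: -258  -592  -1130  -1920  -3010
D2: -334  -538  -790  -1090
D3: -204  -252  -300
D4: -48  -48
The fourth differences are constant (-48).
-300 − 48 = -348;  -1090 − 348 = -1438;  -3010 − 1438 = -4448;  -6994 − 4448 = -11442
-348 − 48 = -396;  -1438 − 396 = -1834;  -4448 − 1834 = -6282;  -11442 − 6282 = -17724
-396 − 48 = -444;  -1834 − 444 = -2278;  -6282 − 2278 = -8560;  -17724 − 8560 = -26284
-444 − 48 = -492;  -2278 − 492 = -2770;  -8560 − 2770 = -11330;  -26284 − 11330 = -37614
-492 − 48 = -540;  -2770 − 540 = -3310;  -11330 − 3310 = -14640;  -37614 − 14640 = -52254

-52254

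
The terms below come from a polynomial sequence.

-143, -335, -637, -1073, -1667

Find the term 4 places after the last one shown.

-192  -302  -436  -594
-110  -134  -158
-24  -24
Third differences constant at -24.
-158 − 24 = -182;  -594 − 182 = -776;  -1667 − 776 = -2443
-182 − 24 = -206;  -776 − 206 = -982;  -2443 − 982 = -3425
-206 − 24 = -230;  -982 − 230 = -1212;  -3425 − 1212 = -4637
-230 − 24 = -254;  -1212 − 254 = -1466;  -4637 − 1466 = -6103

-6103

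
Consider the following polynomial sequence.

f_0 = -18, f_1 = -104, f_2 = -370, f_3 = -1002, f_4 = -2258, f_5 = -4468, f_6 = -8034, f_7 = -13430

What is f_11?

-65314

First differences: -86, -266, -632, -1256, -2210, -3566, -5396
Second differences: -180, -366, -624, -954, -1356, -1830
Third differences: -186, -258, -330, -402, -474
Fourth differences: -72, -72, -72, -72
The fourth differences are constant (-72).
-474 − 72 = -546;  -1830 − 546 = -2376;  -5396 − 2376 = -7772;  -13430 − 7772 = -21202
-546 − 72 = -618;  -2376 − 618 = -2994;  -7772 − 2994 = -10766;  -21202 − 10766 = -31968
-618 − 72 = -690;  -2994 − 690 = -3684;  -10766 − 3684 = -14450;  -31968 − 14450 = -46418
-690 − 72 = -762;  -3684 − 762 = -4446;  -14450 − 4446 = -18896;  -46418 − 18896 = -65314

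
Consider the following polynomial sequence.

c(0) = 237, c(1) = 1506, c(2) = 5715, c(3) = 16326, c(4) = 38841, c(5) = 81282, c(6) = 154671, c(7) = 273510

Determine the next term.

First differences: 1269, 4209, 10611, 22515, 42441, 73389, 118839
Second differences: 2940, 6402, 11904, 19926, 30948, 45450
Third differences: 3462, 5502, 8022, 11022, 14502
Fourth differences: 2040, 2520, 3000, 3480
Fifth differences: 480, 480, 480
The fifth differences are constant (480).
3480 + 480 = 3960;  14502 + 3960 = 18462;  45450 + 18462 = 63912;  118839 + 63912 = 182751;  273510 + 182751 = 456261

456261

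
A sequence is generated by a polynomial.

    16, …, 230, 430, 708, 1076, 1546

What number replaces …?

Using the last 5 terms:
Δ: 200  278  368  470
Δ²: 78  90  102
Δ³: 12  12
Constant third difference = 12.
Extend backward: 78 − 12 = 66;  200 − 66 = 134;  230 − 134 = 96

96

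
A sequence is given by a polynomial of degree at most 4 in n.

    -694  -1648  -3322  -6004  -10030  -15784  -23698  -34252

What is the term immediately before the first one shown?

-220

-954, -1674, -2682, -4026, -5754, -7914, -10554
-720, -1008, -1344, -1728, -2160, -2640
-288, -336, -384, -432, -480
-48, -48, -48, -48
The fourth differences are constant at -48.
Work back: -288 + 48 = -240;  -720 + 240 = -480;  -954 + 480 = -474;  -694 + 474 = -220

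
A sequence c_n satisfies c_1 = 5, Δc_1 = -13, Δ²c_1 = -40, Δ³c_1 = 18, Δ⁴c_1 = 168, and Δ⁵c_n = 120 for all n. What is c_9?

18269

Build the table forward from the leading diagonal:
Fifth differences: 120  120  120  120  120  120  120  120  120
Fourth differences: 168  288  408  528  648  768  888  1008  1128
Third differences: 18  186  474  882  1410  2058  2826  3714  4722
Second differences: -40  -22  164  638  1520  2930  4988  7814  11528
First differences: -13  -53  -75  89  727  2247  5177  10165  17979
c: 5  -8  -61  -136  -47  680  2927  8104  18269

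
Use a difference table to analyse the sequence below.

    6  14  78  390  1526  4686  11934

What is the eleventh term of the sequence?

166766

Δ: 8, 64, 312, 1136, 3160, 7248
Δ²: 56, 248, 824, 2024, 4088
Δ³: 192, 576, 1200, 2064
Δ⁴: 384, 624, 864
Δ⁵: 240, 240
Fifth differences constant at 240.
864 + 240 = 1104;  2064 + 1104 = 3168;  4088 + 3168 = 7256;  7248 + 7256 = 14504;  11934 + 14504 = 26438
1104 + 240 = 1344;  3168 + 1344 = 4512;  7256 + 4512 = 11768;  14504 + 11768 = 26272;  26438 + 26272 = 52710
1344 + 240 = 1584;  4512 + 1584 = 6096;  11768 + 6096 = 17864;  26272 + 17864 = 44136;  52710 + 44136 = 96846
1584 + 240 = 1824;  6096 + 1824 = 7920;  17864 + 7920 = 25784;  44136 + 25784 = 69920;  96846 + 69920 = 166766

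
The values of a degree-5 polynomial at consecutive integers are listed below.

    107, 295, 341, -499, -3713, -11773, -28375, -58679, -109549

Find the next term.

D1: 188, 46, -840, -3214, -8060, -16602, -30304, -50870
D2: -142, -886, -2374, -4846, -8542, -13702, -20566
D3: -744, -1488, -2472, -3696, -5160, -6864
D4: -744, -984, -1224, -1464, -1704
D5: -240, -240, -240, -240
Fifth differences constant at -240.
-1704 − 240 = -1944;  -6864 − 1944 = -8808;  -20566 − 8808 = -29374;  -50870 − 29374 = -80244;  -109549 − 80244 = -189793

-189793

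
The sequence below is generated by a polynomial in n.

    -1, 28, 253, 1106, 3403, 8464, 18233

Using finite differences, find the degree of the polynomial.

5

D1: 29, 225, 853, 2297, 5061, 9769
D2: 196, 628, 1444, 2764, 4708
D3: 432, 816, 1320, 1944
D4: 384, 504, 624
D5: 120, 120
The fifth differences are constant, so the polynomial has degree 5.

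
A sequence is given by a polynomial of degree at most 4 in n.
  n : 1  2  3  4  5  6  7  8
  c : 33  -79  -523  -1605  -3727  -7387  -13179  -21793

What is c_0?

First differences: -112, -444, -1082, -2122, -3660, -5792, -8614
Second differences: -332, -638, -1040, -1538, -2132, -2822
Third differences: -306, -402, -498, -594, -690
Fourth differences: -96, -96, -96, -96
The fourth differences are constant at -96.
Work back: -306 + 96 = -210;  -332 + 210 = -122;  -112 + 122 = 10;  33 − 10 = 23

23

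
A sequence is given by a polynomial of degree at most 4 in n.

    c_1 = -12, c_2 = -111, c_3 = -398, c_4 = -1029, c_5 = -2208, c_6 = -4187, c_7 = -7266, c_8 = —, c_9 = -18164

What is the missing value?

Using the first 7 terms:
First differences: -99, -287, -631, -1179, -1979, -3079
Second differences: -188, -344, -548, -800, -1100
Third differences: -156, -204, -252, -300
Fourth differences: -48, -48, -48
Constant fourth difference = -48.
Extend forward: -300 − 48 = -348;  -1100 − 348 = -1448;  -3079 − 1448 = -4527;  -7266 − 4527 = -11793

-11793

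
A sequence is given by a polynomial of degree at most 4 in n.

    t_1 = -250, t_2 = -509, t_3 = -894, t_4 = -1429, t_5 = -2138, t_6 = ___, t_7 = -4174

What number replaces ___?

-3045

Using the first 5 terms:
D1: -259  -385  -535  -709
D2: -126  -150  -174
D3: -24  -24
Constant third difference = -24.
Extend forward: -174 − 24 = -198;  -709 − 198 = -907;  -2138 − 907 = -3045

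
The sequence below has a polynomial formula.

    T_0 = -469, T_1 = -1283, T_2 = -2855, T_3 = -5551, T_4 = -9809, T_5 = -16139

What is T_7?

-37415

First differences: -814, -1572, -2696, -4258, -6330
Second differences: -758, -1124, -1562, -2072
Third differences: -366, -438, -510
Fourth differences: -72, -72
The fourth differences are constant (-72).
-510 − 72 = -582;  -2072 − 582 = -2654;  -6330 − 2654 = -8984;  -16139 − 8984 = -25123
-582 − 72 = -654;  -2654 − 654 = -3308;  -8984 − 3308 = -12292;  -25123 − 12292 = -37415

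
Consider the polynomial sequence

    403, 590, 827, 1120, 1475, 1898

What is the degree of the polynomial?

3

First differences: 187, 237, 293, 355, 423
Second differences: 50, 56, 62, 68
Third differences: 6, 6, 6
The third differences are constant, so the polynomial has degree 3.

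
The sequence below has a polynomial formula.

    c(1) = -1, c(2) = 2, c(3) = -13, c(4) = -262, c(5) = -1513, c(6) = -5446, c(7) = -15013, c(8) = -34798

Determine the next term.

3, -15, -249, -1251, -3933, -9567, -19785
-18, -234, -1002, -2682, -5634, -10218
-216, -768, -1680, -2952, -4584
-552, -912, -1272, -1632
-360, -360, -360
The fifth differences are constant (-360).
-1632 − 360 = -1992;  -4584 − 1992 = -6576;  -10218 − 6576 = -16794;  -19785 − 16794 = -36579;  -34798 − 36579 = -71377

-71377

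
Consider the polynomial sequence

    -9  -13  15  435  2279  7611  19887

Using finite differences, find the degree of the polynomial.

5

Δ: -4, 28, 420, 1844, 5332, 12276
Δ²: 32, 392, 1424, 3488, 6944
Δ³: 360, 1032, 2064, 3456
Δ⁴: 672, 1032, 1392
Δ⁵: 360, 360
The fifth differences are constant, so the polynomial has degree 5.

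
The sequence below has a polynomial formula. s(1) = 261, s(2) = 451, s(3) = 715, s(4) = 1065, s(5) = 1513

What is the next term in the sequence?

D1: 190  264  350  448
D2: 74  86  98
D3: 12  12
The third differences are constant (12).
98 + 12 = 110;  448 + 110 = 558;  1513 + 558 = 2071

2071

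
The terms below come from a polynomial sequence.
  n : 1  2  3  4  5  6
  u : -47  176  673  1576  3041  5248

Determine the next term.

First differences: 223, 497, 903, 1465, 2207
Second differences: 274, 406, 562, 742
Third differences: 132, 156, 180
Fourth differences: 24, 24
Constant fourth difference = 24, so extend:
180 + 24 = 204;  742 + 204 = 946;  2207 + 946 = 3153;  5248 + 3153 = 8401

8401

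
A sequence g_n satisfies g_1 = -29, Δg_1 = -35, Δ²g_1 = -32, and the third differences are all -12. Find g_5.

-409

Build the table forward from the leading diagonal:
Third differences: -12, -12, -12, -12, -12
Second differences: -32, -44, -56, -68, -80
First differences: -35, -67, -111, -167, -235
g: -29, -64, -131, -242, -409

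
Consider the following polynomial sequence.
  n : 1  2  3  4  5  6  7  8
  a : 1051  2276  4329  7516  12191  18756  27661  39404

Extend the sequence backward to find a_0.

396

D1: 1225, 2053, 3187, 4675, 6565, 8905, 11743
D2: 828, 1134, 1488, 1890, 2340, 2838
D3: 306, 354, 402, 450, 498
D4: 48, 48, 48, 48
The fourth differences are constant at 48.
Work back: 306 − 48 = 258;  828 − 258 = 570;  1225 − 570 = 655;  1051 − 655 = 396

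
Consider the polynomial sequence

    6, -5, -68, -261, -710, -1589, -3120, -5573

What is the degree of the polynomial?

4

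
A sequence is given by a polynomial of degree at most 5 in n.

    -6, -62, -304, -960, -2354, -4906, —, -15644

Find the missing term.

Using the first 6 terms:
Δ: -56  -242  -656  -1394  -2552
Δ²: -186  -414  -738  -1158
Δ³: -228  -324  -420
Δ⁴: -96  -96
Constant fourth difference = -96.
Extend forward: -420 − 96 = -516;  -1158 − 516 = -1674;  -2552 − 1674 = -4226;  -4906 − 4226 = -9132

-9132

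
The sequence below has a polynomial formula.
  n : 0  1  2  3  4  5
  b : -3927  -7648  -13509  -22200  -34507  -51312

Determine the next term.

-73593

-3721 , -5861 , -8691 , -12307 , -16805
-2140 , -2830 , -3616 , -4498
-690 , -786 , -882
-96 , -96
The fourth differences are constant (-96).
-882 − 96 = -978;  -4498 − 978 = -5476;  -16805 − 5476 = -22281;  -51312 − 22281 = -73593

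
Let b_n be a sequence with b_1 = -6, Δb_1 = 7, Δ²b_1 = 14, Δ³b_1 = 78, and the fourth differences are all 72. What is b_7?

Build the table forward from the leading diagonal:
Δ⁴: 72, 72, 72, 72, 72, 72, 72
Δ³: 78, 150, 222, 294, 366, 438, 510
Δ²: 14, 92, 242, 464, 758, 1124, 1562
Δ: 7, 21, 113, 355, 819, 1577, 2701
b: -6, 1, 22, 135, 490, 1309, 2886

2886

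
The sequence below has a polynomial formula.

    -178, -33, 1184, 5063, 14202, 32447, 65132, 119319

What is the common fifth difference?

240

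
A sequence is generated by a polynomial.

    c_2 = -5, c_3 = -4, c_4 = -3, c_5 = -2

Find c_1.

First differences: 1, 1, 1
The first differences are constant at 1.
Work back: -5 − 1 = -6

-6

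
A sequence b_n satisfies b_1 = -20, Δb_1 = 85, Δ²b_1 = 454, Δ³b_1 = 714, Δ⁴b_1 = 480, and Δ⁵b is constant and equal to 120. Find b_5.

Build the table forward from the leading diagonal:
D5: 120  120  120  120  120
D4: 480  600  720  840  960
D3: 714  1194  1794  2514  3354
D2: 454  1168  2362  4156  6670
D1: 85  539  1707  4069  8225
b: -20  65  604  2311  6380

6380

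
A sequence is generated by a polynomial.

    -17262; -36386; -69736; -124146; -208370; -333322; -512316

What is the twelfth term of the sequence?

Δ: -19124  -33350  -54410  -84224  -124952  -178994
Δ²: -14226  -21060  -29814  -40728  -54042
Δ³: -6834  -8754  -10914  -13314
Δ⁴: -1920  -2160  -2400
Δ⁵: -240  -240
Constant fifth difference = -240, so extend:
-2400 − 240 = -2640;  -13314 − 2640 = -15954;  -54042 − 15954 = -69996;  -178994 − 69996 = -248990;  -512316 − 248990 = -761306
-2640 − 240 = -2880;  -15954 − 2880 = -18834;  -69996 − 18834 = -88830;  -248990 − 88830 = -337820;  -761306 − 337820 = -1099126
-2880 − 240 = -3120;  -18834 − 3120 = -21954;  -88830 − 21954 = -110784;  -337820 − 110784 = -448604;  -1099126 − 448604 = -1547730
-3120 − 240 = -3360;  -21954 − 3360 = -25314;  -110784 − 25314 = -136098;  -448604 − 136098 = -584702;  -1547730 − 584702 = -2132432
-3360 − 240 = -3600;  -25314 − 3600 = -28914;  -136098 − 28914 = -165012;  -584702 − 165012 = -749714;  -2132432 − 749714 = -2882146

-2882146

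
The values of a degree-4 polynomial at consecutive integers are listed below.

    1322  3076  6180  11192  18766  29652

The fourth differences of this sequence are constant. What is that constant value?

96

Δ: 1754, 3104, 5012, 7574, 10886
Δ²: 1350, 1908, 2562, 3312
Δ³: 558, 654, 750
Δ⁴: 96, 96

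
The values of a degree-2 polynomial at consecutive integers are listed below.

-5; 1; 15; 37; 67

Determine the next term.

105

First differences: 6 , 14 , 22 , 30
Second differences: 8 , 8 , 8
Second differences constant at 8.
30 + 8 = 38;  67 + 38 = 105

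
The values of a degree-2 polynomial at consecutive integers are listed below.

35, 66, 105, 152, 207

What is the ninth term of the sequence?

507

Δ: 31, 39, 47, 55
Δ²: 8, 8, 8
The second differences are constant (8).
55 + 8 = 63;  207 + 63 = 270
63 + 8 = 71;  270 + 71 = 341
71 + 8 = 79;  341 + 79 = 420
79 + 8 = 87;  420 + 87 = 507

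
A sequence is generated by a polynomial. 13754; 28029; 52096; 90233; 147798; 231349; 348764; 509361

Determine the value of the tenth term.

1005293

14275  24067  38137  57565  83551  117415  160597
9792  14070  19428  25986  33864  43182
4278  5358  6558  7878  9318
1080  1200  1320  1440
120  120  120
The fifth differences are constant (120).
1440 + 120 = 1560;  9318 + 1560 = 10878;  43182 + 10878 = 54060;  160597 + 54060 = 214657;  509361 + 214657 = 724018
1560 + 120 = 1680;  10878 + 1680 = 12558;  54060 + 12558 = 66618;  214657 + 66618 = 281275;  724018 + 281275 = 1005293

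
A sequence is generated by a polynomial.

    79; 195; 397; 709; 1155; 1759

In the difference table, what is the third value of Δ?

312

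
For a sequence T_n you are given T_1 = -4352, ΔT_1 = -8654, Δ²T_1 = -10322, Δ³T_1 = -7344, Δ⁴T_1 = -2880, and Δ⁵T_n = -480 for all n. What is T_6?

-239162

Build the table forward from the leading diagonal:
Fifth differences: -480, -480, -480, -480, -480, -480
Fourth differences: -2880, -3360, -3840, -4320, -4800, -5280
Third differences: -7344, -10224, -13584, -17424, -21744, -26544
Second differences: -10322, -17666, -27890, -41474, -58898, -80642
First differences: -8654, -18976, -36642, -64532, -106006, -164904
T: -4352, -13006, -31982, -68624, -133156, -239162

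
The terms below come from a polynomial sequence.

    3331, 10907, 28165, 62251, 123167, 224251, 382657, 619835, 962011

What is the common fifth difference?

480

D1: 7576, 17258, 34086, 60916, 101084, 158406, 237178, 342176
D2: 9682, 16828, 26830, 40168, 57322, 78772, 104998
D3: 7146, 10002, 13338, 17154, 21450, 26226
D4: 2856, 3336, 3816, 4296, 4776
D5: 480, 480, 480, 480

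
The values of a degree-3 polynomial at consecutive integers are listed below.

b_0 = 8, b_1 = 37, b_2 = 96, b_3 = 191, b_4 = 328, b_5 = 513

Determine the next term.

First differences: 29 , 59 , 95 , 137 , 185
Second differences: 30 , 36 , 42 , 48
Third differences: 6 , 6 , 6
Constant third difference = 6, so extend:
48 + 6 = 54;  185 + 54 = 239;  513 + 239 = 752

752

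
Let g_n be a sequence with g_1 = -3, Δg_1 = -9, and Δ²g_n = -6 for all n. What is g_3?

-27

Build the table forward from the leading diagonal:
Δ²: -6  -6  -6
Δ: -9  -15  -21
g: -3  -12  -27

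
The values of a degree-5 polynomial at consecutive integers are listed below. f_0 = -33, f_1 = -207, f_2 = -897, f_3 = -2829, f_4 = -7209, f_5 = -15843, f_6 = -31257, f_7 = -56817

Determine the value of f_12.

-528537

First differences: -174 , -690 , -1932 , -4380 , -8634 , -15414 , -25560
Second differences: -516 , -1242 , -2448 , -4254 , -6780 , -10146
Third differences: -726 , -1206 , -1806 , -2526 , -3366
Fourth differences: -480 , -600 , -720 , -840
Fifth differences: -120 , -120 , -120
Fifth differences constant at -120.
-840 − 120 = -960;  -3366 − 960 = -4326;  -10146 − 4326 = -14472;  -25560 − 14472 = -40032;  -56817 − 40032 = -96849
-960 − 120 = -1080;  -4326 − 1080 = -5406;  -14472 − 5406 = -19878;  -40032 − 19878 = -59910;  -96849 − 59910 = -156759
-1080 − 120 = -1200;  -5406 − 1200 = -6606;  -19878 − 6606 = -26484;  -59910 − 26484 = -86394;  -156759 − 86394 = -243153
-1200 − 120 = -1320;  -6606 − 1320 = -7926;  -26484 − 7926 = -34410;  -86394 − 34410 = -120804;  -243153 − 120804 = -363957
-1320 − 120 = -1440;  -7926 − 1440 = -9366;  -34410 − 9366 = -43776;  -120804 − 43776 = -164580;  -363957 − 164580 = -528537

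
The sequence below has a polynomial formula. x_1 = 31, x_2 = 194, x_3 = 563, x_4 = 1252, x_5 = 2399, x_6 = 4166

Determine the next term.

163 , 369 , 689 , 1147 , 1767
206 , 320 , 458 , 620
114 , 138 , 162
24 , 24
Fourth differences constant at 24.
162 + 24 = 186;  620 + 186 = 806;  1767 + 806 = 2573;  4166 + 2573 = 6739

6739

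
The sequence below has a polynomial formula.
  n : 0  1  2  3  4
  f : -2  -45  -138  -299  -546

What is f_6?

Δ: -43  -93  -161  -247
Δ²: -50  -68  -86
Δ³: -18  -18
Constant third difference = -18, so extend:
-86 − 18 = -104;  -247 − 104 = -351;  -546 − 351 = -897
-104 − 18 = -122;  -351 − 122 = -473;  -897 − 473 = -1370

-1370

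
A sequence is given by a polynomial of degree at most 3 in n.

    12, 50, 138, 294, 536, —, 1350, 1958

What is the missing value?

882

Using the first 5 terms:
D1: 38, 88, 156, 242
D2: 50, 68, 86
D3: 18, 18
Constant third difference = 18.
Extend forward: 86 + 18 = 104;  242 + 104 = 346;  536 + 346 = 882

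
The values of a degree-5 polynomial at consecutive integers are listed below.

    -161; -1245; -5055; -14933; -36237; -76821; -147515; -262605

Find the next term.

-440313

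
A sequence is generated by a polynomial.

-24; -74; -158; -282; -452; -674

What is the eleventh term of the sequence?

-2774

Δ: -50  -84  -124  -170  -222
Δ²: -34  -40  -46  -52
Δ³: -6  -6  -6
Constant third difference = -6, so extend:
-52 − 6 = -58;  -222 − 58 = -280;  -674 − 280 = -954
-58 − 6 = -64;  -280 − 64 = -344;  -954 − 344 = -1298
-64 − 6 = -70;  -344 − 70 = -414;  -1298 − 414 = -1712
-70 − 6 = -76;  -414 − 76 = -490;  -1712 − 490 = -2202
-76 − 6 = -82;  -490 − 82 = -572;  -2202 − 572 = -2774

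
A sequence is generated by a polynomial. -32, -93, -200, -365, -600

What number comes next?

-917

-61, -107, -165, -235
-46, -58, -70
-12, -12
The third differences are constant (-12).
-70 − 12 = -82;  -235 − 82 = -317;  -600 − 317 = -917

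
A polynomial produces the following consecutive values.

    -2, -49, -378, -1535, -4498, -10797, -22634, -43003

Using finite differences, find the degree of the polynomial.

Δ: -47, -329, -1157, -2963, -6299, -11837, -20369
Δ²: -282, -828, -1806, -3336, -5538, -8532
Δ³: -546, -978, -1530, -2202, -2994
Δ⁴: -432, -552, -672, -792
Δ⁵: -120, -120, -120
The fifth differences are constant, so the polynomial has degree 5.

5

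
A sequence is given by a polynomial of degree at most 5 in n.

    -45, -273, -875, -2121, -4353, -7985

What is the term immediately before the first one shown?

Δ: -228  -602  -1246  -2232  -3632
Δ²: -374  -644  -986  -1400
Δ³: -270  -342  -414
Δ⁴: -72  -72
The fourth differences are constant at -72.
Work back: -270 + 72 = -198;  -374 + 198 = -176;  -228 + 176 = -52;  -45 + 52 = 7

7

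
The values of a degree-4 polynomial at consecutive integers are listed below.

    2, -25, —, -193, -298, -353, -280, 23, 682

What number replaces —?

Using the last 6 terms:
Δ: -105  -55  73  303  659
Δ²: 50  128  230  356
Δ³: 78  102  126
Δ⁴: 24  24
Constant fourth difference = 24.
Extend backward: 78 − 24 = 54;  50 − 54 = -4;  -105 + 4 = -101;  -193 + 101 = -92

-92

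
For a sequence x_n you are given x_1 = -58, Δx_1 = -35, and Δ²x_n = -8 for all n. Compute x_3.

-136

Build the table forward from the leading diagonal:
D2: -8, -8, -8
D1: -35, -43, -51
x: -58, -93, -136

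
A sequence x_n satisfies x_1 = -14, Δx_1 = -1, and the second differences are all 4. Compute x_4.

-5

Build the table forward from the leading diagonal:
Second differences: 4, 4, 4, 4
First differences: -1, 3, 7, 11
x: -14, -15, -12, -5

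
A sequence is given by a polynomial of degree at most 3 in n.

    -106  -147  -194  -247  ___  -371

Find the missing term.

-306

Using the first 4 terms:
Δ: -41, -47, -53
Δ²: -6, -6
Constant second difference = -6.
Extend forward: -53 − 6 = -59;  -247 − 59 = -306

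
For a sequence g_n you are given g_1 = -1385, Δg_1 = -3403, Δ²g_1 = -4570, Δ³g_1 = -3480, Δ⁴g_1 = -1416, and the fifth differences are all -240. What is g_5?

-57753

Build the table forward from the leading diagonal:
Δ⁵: -240  -240  -240  -240  -240
Δ⁴: -1416  -1656  -1896  -2136  -2376
Δ³: -3480  -4896  -6552  -8448  -10584
Δ²: -4570  -8050  -12946  -19498  -27946
Δ: -3403  -7973  -16023  -28969  -48467
g: -1385  -4788  -12761  -28784  -57753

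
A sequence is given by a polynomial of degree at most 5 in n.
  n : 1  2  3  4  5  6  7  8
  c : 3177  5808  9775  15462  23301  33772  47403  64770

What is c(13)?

231165

2631 , 3967 , 5687 , 7839 , 10471 , 13631 , 17367
1336 , 1720 , 2152 , 2632 , 3160 , 3736
384 , 432 , 480 , 528 , 576
48 , 48 , 48 , 48
Fourth differences constant at 48.
576 + 48 = 624;  3736 + 624 = 4360;  17367 + 4360 = 21727;  64770 + 21727 = 86497
624 + 48 = 672;  4360 + 672 = 5032;  21727 + 5032 = 26759;  86497 + 26759 = 113256
672 + 48 = 720;  5032 + 720 = 5752;  26759 + 5752 = 32511;  113256 + 32511 = 145767
720 + 48 = 768;  5752 + 768 = 6520;  32511 + 6520 = 39031;  145767 + 39031 = 184798
768 + 48 = 816;  6520 + 816 = 7336;  39031 + 7336 = 46367;  184798 + 46367 = 231165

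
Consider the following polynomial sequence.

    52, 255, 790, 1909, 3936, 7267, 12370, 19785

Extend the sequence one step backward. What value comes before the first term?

1

Δ: 203, 535, 1119, 2027, 3331, 5103, 7415
Δ²: 332, 584, 908, 1304, 1772, 2312
Δ³: 252, 324, 396, 468, 540
Δ⁴: 72, 72, 72, 72
The fourth differences are constant at 72.
Work back: 252 − 72 = 180;  332 − 180 = 152;  203 − 152 = 51;  52 − 51 = 1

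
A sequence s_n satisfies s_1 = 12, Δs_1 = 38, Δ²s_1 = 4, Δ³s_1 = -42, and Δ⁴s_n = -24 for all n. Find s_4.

Build the table forward from the leading diagonal:
Fourth differences: -24, -24, -24, -24
Third differences: -42, -66, -90, -114
Second differences: 4, -38, -104, -194
First differences: 38, 42, 4, -100
s: 12, 50, 92, 96

96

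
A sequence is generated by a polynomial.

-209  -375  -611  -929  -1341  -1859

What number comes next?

-2495

First differences: -166 , -236 , -318 , -412 , -518
Second differences: -70 , -82 , -94 , -106
Third differences: -12 , -12 , -12
The third differences are constant (-12).
-106 − 12 = -118;  -518 − 118 = -636;  -1859 − 636 = -2495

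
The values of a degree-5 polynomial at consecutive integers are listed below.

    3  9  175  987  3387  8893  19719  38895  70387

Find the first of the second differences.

160

D1: 6, 166, 812, 2400, 5506, 10826, 19176, 31492
D2: 160, 646, 1588, 3106, 5320, 8350, 12316
D3: 486, 942, 1518, 2214, 3030, 3966
D4: 456, 576, 696, 816, 936
D5: 120, 120, 120, 120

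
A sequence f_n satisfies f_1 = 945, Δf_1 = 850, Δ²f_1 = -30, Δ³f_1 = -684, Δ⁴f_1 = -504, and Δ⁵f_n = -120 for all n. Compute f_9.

-73399

Build the table forward from the leading diagonal:
Fifth differences: -120  -120  -120  -120  -120  -120  -120  -120  -120
Fourth differences: -504  -624  -744  -864  -984  -1104  -1224  -1344  -1464
Third differences: -684  -1188  -1812  -2556  -3420  -4404  -5508  -6732  -8076
Second differences: -30  -714  -1902  -3714  -6270  -9690  -14094  -19602  -26334
First differences: 850  820  106  -1796  -5510  -11780  -21470  -35564  -55166
f: 945  1795  2615  2721  925  -4585  -16365  -37835  -73399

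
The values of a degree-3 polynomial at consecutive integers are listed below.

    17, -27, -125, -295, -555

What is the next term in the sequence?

D1: -44 , -98 , -170 , -260
D2: -54 , -72 , -90
D3: -18 , -18
Constant third difference = -18, so extend:
-90 − 18 = -108;  -260 − 108 = -368;  -555 − 368 = -923

-923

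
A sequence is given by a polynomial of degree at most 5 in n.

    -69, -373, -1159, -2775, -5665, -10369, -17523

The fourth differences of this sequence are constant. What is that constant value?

-96

First differences: -304, -786, -1616, -2890, -4704, -7154
Second differences: -482, -830, -1274, -1814, -2450
Third differences: -348, -444, -540, -636
Fourth differences: -96, -96, -96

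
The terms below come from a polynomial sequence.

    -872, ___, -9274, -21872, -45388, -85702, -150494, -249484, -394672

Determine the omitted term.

Using the last 7 terms:
-12598, -23516, -40314, -64792, -98990, -145188
-10918, -16798, -24478, -34198, -46198
-5880, -7680, -9720, -12000
-1800, -2040, -2280
-240, -240
Constant fifth difference = -240.
Extend backward: -1800 + 240 = -1560;  -5880 + 1560 = -4320;  -10918 + 4320 = -6598;  -12598 + 6598 = -6000;  -9274 + 6000 = -3274

-3274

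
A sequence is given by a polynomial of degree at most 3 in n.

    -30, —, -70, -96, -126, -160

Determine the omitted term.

-48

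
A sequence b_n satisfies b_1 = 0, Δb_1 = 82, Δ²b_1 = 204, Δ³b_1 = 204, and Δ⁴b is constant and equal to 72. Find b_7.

8712

Build the table forward from the leading diagonal:
Fourth differences: 72, 72, 72, 72, 72, 72, 72
Third differences: 204, 276, 348, 420, 492, 564, 636
Second differences: 204, 408, 684, 1032, 1452, 1944, 2508
First differences: 82, 286, 694, 1378, 2410, 3862, 5806
b: 0, 82, 368, 1062, 2440, 4850, 8712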